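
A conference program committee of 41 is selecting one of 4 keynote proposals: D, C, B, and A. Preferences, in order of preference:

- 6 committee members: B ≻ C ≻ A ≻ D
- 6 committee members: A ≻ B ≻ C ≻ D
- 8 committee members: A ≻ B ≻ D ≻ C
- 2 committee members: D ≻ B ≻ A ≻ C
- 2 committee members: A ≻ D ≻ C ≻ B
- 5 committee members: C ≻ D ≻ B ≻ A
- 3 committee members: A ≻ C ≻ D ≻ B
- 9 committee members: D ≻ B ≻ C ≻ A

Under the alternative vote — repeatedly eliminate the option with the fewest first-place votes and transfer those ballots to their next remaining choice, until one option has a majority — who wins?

Round 1: D 11, C 5, B 6, A 19. Eliminate C.
Round 2: D 16, B 6, A 19. Eliminate B.
Round 3: D 16, A 25. A has a majority.

A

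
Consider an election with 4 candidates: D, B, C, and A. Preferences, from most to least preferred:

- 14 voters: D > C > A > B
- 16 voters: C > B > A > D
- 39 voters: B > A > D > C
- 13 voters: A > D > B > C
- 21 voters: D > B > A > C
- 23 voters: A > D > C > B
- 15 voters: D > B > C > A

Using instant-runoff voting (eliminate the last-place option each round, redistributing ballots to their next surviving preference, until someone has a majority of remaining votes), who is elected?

Round 1: D 50, B 39, C 16, A 36. Eliminate C.
Round 2: D 50, B 55, A 36. Eliminate A.
Round 3: D 86, B 55. D has a majority.

D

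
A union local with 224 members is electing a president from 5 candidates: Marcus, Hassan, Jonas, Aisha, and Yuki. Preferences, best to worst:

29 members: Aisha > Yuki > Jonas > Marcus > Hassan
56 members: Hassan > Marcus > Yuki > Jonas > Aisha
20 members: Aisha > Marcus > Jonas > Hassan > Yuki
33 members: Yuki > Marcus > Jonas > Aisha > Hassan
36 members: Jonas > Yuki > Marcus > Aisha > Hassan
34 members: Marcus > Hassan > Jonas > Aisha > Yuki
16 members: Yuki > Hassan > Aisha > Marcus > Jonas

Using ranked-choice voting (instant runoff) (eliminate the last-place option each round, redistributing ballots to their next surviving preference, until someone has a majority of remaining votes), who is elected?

Yuki

Round 1: Marcus 34, Hassan 56, Jonas 36, Aisha 49, Yuki 49. Eliminate Marcus.
Round 2: Hassan 90, Jonas 36, Aisha 49, Yuki 49. Eliminate Jonas.
Round 3: Hassan 90, Aisha 49, Yuki 85. Eliminate Aisha.
Round 4: Hassan 110, Yuki 114. Yuki has a majority.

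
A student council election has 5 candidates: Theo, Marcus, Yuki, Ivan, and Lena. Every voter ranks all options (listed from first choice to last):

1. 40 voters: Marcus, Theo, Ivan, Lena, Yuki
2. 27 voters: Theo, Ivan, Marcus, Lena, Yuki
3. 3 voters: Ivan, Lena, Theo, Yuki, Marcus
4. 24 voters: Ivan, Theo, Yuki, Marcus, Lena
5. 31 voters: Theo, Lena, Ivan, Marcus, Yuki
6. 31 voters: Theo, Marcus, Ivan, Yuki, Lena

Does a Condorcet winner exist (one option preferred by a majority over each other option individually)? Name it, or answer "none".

Theo vs Marcus: 116–40 for Theo.
Theo vs Yuki: 156–0 for Theo.
Theo vs Ivan: 129–27 for Theo.
Theo vs Lena: 153–3 for Theo.
Theo beats every other option head-to-head.

Theo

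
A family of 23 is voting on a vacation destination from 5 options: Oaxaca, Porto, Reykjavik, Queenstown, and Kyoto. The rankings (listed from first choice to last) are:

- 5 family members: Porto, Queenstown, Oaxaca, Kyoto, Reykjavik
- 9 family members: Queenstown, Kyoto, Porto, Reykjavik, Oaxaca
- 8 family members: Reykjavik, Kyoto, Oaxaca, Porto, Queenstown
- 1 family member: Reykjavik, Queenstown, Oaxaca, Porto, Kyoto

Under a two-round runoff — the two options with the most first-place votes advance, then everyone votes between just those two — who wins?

Queenstown

Round 1 first-place votes: Oaxaca 0, Porto 5, Reykjavik 9, Queenstown 9, Kyoto 0.
Queenstown and Reykjavik advance.
Runoff: Queenstown is preferred to Reykjavik by 14 voters; Reykjavik by 9.
Queenstown wins the runoff.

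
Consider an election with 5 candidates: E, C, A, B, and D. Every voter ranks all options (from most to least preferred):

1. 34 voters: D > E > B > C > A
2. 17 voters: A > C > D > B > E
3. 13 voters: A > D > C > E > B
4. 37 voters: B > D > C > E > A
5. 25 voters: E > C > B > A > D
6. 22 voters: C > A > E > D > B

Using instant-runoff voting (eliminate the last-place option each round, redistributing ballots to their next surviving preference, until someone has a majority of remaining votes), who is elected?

Round 1: E 25, C 22, A 30, B 37, D 34. Eliminate C.
Round 2: E 25, A 52, B 37, D 34. Eliminate E.
Round 3: A 52, B 62, D 34. Eliminate D.
Round 4: A 52, B 96. B has a majority.

B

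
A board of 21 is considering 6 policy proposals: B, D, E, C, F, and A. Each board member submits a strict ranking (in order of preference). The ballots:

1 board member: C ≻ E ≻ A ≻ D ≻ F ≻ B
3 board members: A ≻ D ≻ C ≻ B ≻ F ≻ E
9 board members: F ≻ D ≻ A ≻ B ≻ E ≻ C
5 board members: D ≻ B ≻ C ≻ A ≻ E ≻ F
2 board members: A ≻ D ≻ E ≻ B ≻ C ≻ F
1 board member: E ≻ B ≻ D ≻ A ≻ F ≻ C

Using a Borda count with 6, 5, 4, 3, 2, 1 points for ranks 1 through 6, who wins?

D

B: 1·1 + 3·3 + 9·3 + 5·5 + 2·3 + 1·5 = 73
D: 1·3 + 3·5 + 9·5 + 5·6 + 2·5 + 1·4 = 107
E: 1·5 + 3·1 + 9·2 + 5·2 + 2·4 + 1·6 = 50
C: 1·6 + 3·4 + 9·1 + 5·4 + 2·2 + 1·1 = 52
F: 1·2 + 3·2 + 9·6 + 5·1 + 2·1 + 1·2 = 71
A: 1·4 + 3·6 + 9·4 + 5·3 + 2·6 + 1·3 = 88
D has the highest Borda score (107).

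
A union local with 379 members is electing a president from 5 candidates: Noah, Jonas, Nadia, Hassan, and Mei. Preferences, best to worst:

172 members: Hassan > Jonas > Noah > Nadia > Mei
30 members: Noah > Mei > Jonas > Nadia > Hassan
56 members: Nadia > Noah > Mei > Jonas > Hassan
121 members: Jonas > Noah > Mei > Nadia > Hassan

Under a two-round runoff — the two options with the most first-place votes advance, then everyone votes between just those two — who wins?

Round 1 first-place votes: Noah 30, Jonas 121, Nadia 56, Hassan 172, Mei 0.
Hassan and Jonas advance.
Runoff: Hassan is preferred to Jonas by 172 voters; Jonas by 207.
Jonas wins the runoff.

Jonas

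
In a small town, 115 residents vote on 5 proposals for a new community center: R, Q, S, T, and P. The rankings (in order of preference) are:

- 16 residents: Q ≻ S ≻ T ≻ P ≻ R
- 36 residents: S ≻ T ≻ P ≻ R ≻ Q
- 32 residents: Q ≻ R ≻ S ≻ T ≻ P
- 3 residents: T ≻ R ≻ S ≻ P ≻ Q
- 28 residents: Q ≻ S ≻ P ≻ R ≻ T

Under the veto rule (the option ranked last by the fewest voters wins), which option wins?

S

Last-place votes: R 16, Q 39, S 0, T 28, P 32.
S is ranked last by the fewest voters, so S wins.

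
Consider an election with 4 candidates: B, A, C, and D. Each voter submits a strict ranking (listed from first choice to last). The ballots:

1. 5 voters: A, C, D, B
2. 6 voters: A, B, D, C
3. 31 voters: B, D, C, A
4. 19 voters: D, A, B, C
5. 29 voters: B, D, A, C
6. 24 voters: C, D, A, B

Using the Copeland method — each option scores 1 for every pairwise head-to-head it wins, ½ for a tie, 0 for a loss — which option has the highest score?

B

B: beats A, C, and D → score 3.
A: beats C; loses to B and D → score 1.
C: loses to B, A, and D → score 0.
D: beats A and C; loses to B → score 2.
B has the best pairwise record.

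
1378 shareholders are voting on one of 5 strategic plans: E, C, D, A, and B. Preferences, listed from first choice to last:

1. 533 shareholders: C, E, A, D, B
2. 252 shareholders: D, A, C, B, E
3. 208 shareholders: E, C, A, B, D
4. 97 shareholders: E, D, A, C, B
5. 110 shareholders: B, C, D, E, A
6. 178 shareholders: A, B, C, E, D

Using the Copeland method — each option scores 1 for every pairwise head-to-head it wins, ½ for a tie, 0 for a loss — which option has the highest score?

C

E: beats D, A, and B; loses to C → score 3.
C: beats E, D, A, and B → score 4.
D: beats B; loses to E, C, and A → score 1.
A: beats D and B; loses to E and C → score 2.
B: loses to E, C, D, and A → score 0.
C has the best pairwise record.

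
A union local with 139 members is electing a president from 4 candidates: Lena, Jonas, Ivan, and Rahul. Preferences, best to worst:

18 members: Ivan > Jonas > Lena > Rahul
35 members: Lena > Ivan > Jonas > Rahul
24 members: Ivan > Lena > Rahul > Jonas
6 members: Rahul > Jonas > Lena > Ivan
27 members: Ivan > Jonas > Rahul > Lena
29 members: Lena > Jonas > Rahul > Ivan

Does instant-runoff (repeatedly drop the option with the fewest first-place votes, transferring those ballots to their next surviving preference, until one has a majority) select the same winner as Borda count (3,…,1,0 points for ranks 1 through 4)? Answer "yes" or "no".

no

Instant-runoff — R1 Lena 64, Jonas 0, Ivan 69, Rahul 6 (Jonas out); R2 Lena 64, Ivan 69, Rahul 6 (Rahul out); R3 Lena 70, Ivan 69 (Lena winner). Winner: Lena.
Borda — scores: Lena 264, Jonas 195, Ivan 277, Rahul 98. Winner: Ivan.
The two methods disagree.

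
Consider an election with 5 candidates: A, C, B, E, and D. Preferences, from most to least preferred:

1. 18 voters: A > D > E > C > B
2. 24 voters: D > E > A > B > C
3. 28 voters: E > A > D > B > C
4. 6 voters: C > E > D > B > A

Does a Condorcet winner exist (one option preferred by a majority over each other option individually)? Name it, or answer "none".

Checking pairwise contests:
E beats A 58–18.
A beats C 70–6.
A beats B 70–6.
D beats E 42–34.
A beats D 46–30.
Every option loses at least one head-to-head, so there is no Condorcet winner.

none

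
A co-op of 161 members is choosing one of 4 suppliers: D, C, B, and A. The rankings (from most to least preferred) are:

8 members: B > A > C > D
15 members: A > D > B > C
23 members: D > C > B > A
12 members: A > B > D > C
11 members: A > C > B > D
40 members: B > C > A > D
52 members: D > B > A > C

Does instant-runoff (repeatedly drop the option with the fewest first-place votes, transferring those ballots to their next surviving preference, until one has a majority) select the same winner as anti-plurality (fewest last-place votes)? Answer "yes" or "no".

Instant-runoff — R1 D 75, C 0, B 48, A 38 (C out); R2 D 75, B 48, A 38 (A out); R3 D 90, B 71 (D winner). Winner: D.
Anti-plurality — last-place votes: D 59, C 79, B 0, A 23. Winner: B.
The two methods disagree.

no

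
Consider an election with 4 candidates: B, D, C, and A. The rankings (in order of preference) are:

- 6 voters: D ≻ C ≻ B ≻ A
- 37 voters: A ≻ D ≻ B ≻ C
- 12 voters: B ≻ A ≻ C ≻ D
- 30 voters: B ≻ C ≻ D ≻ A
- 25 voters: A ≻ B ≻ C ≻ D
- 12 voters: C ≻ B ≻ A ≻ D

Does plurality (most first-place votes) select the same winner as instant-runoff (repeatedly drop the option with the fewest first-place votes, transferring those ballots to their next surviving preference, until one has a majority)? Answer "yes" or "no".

yes

Plurality — first-place votes: B 42, D 6, C 12, A 62. Winner: A.
Instant-runoff — R1 B 42, D 6, C 12, A 62 (A winner). Winner: A.
The two methods agree.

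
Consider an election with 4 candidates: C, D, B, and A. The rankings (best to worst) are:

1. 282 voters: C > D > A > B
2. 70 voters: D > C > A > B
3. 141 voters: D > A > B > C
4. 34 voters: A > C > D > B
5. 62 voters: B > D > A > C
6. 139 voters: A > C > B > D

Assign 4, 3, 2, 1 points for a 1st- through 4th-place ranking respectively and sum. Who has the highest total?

C: 282·4 + 70·3 + 141·1 + 34·3 + 62·1 + 139·3 = 2060
D: 282·3 + 70·4 + 141·4 + 34·2 + 62·3 + 139·1 = 2083
B: 282·1 + 70·1 + 141·2 + 34·1 + 62·4 + 139·2 = 1194
A: 282·2 + 70·2 + 141·3 + 34·4 + 62·2 + 139·4 = 1943
D has the highest Borda score (2083).

D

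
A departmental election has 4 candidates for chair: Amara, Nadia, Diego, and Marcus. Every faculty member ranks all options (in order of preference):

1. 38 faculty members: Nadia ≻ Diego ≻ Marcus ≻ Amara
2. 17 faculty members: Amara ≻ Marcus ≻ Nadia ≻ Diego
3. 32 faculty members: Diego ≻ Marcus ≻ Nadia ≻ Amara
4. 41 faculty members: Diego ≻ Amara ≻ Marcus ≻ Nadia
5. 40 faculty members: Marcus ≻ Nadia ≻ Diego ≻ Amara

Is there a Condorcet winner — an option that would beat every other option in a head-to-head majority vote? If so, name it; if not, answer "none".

none

Checking pairwise contests:
Nadia beats Amara 110–58.
Marcus beats Nadia 130–38.
Nadia beats Diego 95–73.
Diego beats Marcus 111–57.
Every option loses at least one head-to-head, so there is no Condorcet winner.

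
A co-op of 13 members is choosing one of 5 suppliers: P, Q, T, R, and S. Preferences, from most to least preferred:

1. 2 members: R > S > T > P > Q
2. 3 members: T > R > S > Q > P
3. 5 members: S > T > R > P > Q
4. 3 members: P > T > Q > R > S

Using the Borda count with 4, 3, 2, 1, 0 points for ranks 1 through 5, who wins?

P: 2·1 + 3·0 + 5·1 + 3·4 = 19
Q: 2·0 + 3·1 + 5·0 + 3·2 = 9
T: 2·2 + 3·4 + 5·3 + 3·3 = 40
R: 2·4 + 3·3 + 5·2 + 3·1 = 30
S: 2·3 + 3·2 + 5·4 + 3·0 = 32
T has the highest Borda score (40).

T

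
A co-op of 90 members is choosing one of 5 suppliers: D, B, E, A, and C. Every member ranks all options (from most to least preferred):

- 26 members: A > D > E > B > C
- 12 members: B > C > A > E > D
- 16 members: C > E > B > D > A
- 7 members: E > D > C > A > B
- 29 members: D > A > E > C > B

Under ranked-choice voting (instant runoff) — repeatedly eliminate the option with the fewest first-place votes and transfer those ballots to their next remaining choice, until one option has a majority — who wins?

Round 1: D 29, B 12, E 7, A 26, C 16. Eliminate E.
Round 2: D 36, B 12, A 26, C 16. Eliminate B.
Round 3: D 36, A 26, C 28. Eliminate A.
Round 4: D 62, C 28. D has a majority.

D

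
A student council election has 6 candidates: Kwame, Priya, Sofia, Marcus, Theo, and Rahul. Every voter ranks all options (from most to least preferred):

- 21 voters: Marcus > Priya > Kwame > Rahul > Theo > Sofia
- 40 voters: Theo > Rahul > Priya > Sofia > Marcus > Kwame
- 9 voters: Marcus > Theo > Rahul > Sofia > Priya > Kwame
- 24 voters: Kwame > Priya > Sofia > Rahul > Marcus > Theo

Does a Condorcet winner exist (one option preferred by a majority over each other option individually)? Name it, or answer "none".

Checking pairwise contests:
Priya beats Kwame 70–24.
Theo beats Priya 49–45.
Priya beats Sofia 85–9.
Priya beats Marcus 64–30.
Marcus beats Theo 54–40.
Theo beats Rahul 49–45.
Every option loses at least one head-to-head, so there is no Condorcet winner.

none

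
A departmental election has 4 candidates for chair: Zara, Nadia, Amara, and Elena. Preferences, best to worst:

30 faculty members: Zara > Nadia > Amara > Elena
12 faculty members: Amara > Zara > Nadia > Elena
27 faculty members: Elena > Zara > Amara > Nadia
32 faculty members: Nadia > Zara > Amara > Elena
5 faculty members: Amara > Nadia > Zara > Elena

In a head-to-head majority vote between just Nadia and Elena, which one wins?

Voters preferring Nadia to Elena: 79; preferring Elena to Nadia: 27.
Nadia wins the head-to-head.

Nadia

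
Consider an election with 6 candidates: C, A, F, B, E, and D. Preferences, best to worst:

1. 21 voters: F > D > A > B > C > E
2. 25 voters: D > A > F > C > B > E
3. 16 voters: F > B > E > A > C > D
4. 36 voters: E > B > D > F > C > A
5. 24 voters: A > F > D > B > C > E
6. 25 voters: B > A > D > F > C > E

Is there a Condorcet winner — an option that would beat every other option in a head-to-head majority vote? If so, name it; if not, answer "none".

none

Checking pairwise contests:
A beats C 111–36.
B beats A 77–70.
A beats F 74–73.
F beats B 86–61.
C beats E 95–52.
B beats D 77–70.
Every option loses at least one head-to-head, so there is no Condorcet winner.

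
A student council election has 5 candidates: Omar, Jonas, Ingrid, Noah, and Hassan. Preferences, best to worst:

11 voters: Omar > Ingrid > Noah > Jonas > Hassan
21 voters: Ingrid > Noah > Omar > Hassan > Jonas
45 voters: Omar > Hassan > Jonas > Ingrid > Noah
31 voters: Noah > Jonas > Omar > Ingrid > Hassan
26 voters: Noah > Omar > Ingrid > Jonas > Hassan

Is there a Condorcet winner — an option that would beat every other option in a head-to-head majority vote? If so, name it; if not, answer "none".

Checking pairwise contests:
Noah beats Omar 78–56.
Omar beats Jonas 103–31.
Omar beats Ingrid 113–21.
Ingrid beats Noah 77–57.
Omar beats Hassan 134–0.
Every option loses at least one head-to-head, so there is no Condorcet winner.

none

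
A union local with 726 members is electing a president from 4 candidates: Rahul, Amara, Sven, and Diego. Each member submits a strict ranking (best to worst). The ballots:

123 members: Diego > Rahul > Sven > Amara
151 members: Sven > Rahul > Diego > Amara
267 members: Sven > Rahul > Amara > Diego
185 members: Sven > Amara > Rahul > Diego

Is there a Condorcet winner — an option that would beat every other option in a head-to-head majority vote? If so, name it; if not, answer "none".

Sven

Sven vs Rahul: 603–123 for Sven.
Sven vs Amara: 726–0 for Sven.
Sven vs Diego: 603–123 for Sven.
Sven beats every other option head-to-head.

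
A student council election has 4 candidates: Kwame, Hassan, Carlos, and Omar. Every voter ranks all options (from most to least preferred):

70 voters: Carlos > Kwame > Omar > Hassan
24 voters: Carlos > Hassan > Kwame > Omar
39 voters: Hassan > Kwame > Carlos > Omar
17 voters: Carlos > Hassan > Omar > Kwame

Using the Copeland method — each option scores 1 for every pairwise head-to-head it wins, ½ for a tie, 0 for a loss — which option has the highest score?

Carlos

Kwame: beats Omar; loses to Hassan and Carlos → score 1.
Hassan: beats Kwame and Omar; loses to Carlos → score 2.
Carlos: beats Kwame, Hassan, and Omar → score 3.
Omar: loses to Kwame, Hassan, and Carlos → score 0.
Carlos has the best pairwise record.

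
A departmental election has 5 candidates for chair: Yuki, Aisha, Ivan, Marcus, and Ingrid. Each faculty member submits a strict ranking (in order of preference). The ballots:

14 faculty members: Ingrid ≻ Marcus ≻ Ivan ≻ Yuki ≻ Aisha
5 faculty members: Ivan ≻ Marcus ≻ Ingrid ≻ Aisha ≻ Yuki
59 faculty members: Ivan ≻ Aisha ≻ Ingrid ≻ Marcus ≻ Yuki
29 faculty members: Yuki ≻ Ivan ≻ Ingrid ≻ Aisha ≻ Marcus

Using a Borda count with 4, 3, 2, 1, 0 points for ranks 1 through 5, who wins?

Ivan

Yuki: 14·1 + 5·0 + 59·0 + 29·4 = 130
Aisha: 14·0 + 5·1 + 59·3 + 29·1 = 211
Ivan: 14·2 + 5·4 + 59·4 + 29·3 = 371
Marcus: 14·3 + 5·3 + 59·1 + 29·0 = 116
Ingrid: 14·4 + 5·2 + 59·2 + 29·2 = 242
Ivan has the highest Borda score (371).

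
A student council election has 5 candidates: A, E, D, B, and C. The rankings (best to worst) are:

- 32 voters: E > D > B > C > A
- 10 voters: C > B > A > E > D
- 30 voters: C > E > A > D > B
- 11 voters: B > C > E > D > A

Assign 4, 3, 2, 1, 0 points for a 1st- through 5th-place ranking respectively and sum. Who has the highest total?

E

A: 32·0 + 10·2 + 30·2 + 11·0 = 80
E: 32·4 + 10·1 + 30·3 + 11·2 = 250
D: 32·3 + 10·0 + 30·1 + 11·1 = 137
B: 32·2 + 10·3 + 30·0 + 11·4 = 138
C: 32·1 + 10·4 + 30·4 + 11·3 = 225
E has the highest Borda score (250).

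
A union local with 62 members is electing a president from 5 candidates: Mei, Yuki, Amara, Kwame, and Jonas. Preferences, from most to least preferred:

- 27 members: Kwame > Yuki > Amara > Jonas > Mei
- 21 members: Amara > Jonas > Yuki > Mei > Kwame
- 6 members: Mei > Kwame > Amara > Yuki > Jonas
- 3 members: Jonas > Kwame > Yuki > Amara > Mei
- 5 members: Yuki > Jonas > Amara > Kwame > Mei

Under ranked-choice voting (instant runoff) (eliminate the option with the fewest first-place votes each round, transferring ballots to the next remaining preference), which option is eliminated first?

Jonas

Round 1: Mei 6, Yuki 5, Amara 21, Kwame 27, Jonas 3. Eliminate Jonas.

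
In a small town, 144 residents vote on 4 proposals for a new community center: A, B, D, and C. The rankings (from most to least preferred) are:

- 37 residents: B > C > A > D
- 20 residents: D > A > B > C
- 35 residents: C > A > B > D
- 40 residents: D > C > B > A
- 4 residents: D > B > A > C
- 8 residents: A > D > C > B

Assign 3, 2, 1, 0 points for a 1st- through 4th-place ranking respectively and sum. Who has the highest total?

A: 37·1 + 20·2 + 35·2 + 40·0 + 4·1 + 8·3 = 175
B: 37·3 + 20·1 + 35·1 + 40·1 + 4·2 + 8·0 = 214
D: 37·0 + 20·3 + 35·0 + 40·3 + 4·3 + 8·2 = 208
C: 37·2 + 20·0 + 35·3 + 40·2 + 4·0 + 8·1 = 267
C has the highest Borda score (267).

C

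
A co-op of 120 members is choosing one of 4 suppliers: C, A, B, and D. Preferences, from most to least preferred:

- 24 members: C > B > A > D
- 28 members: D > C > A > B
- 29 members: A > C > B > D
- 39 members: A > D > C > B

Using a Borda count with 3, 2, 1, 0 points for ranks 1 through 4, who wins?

A

C: 24·3 + 28·2 + 29·2 + 39·1 = 225
A: 24·1 + 28·1 + 29·3 + 39·3 = 256
B: 24·2 + 28·0 + 29·1 + 39·0 = 77
D: 24·0 + 28·3 + 29·0 + 39·2 = 162
A has the highest Borda score (256).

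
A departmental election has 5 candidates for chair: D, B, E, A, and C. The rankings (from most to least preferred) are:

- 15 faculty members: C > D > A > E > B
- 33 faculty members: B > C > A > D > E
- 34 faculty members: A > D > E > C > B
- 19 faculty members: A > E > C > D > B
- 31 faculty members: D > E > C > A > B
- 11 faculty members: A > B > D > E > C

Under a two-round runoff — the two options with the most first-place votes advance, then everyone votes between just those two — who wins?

A

Round 1 first-place votes: D 31, B 33, E 0, A 64, C 15.
A and B advance.
Runoff: A is preferred to B by 110 voters; B by 33.
A wins the runoff.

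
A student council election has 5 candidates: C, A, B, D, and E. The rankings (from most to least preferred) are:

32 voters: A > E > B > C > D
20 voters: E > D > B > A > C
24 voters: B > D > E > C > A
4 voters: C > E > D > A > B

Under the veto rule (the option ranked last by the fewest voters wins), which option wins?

Last-place votes: C 20, A 24, B 4, D 32, E 0.
E is ranked last by the fewest voters, so E wins.

E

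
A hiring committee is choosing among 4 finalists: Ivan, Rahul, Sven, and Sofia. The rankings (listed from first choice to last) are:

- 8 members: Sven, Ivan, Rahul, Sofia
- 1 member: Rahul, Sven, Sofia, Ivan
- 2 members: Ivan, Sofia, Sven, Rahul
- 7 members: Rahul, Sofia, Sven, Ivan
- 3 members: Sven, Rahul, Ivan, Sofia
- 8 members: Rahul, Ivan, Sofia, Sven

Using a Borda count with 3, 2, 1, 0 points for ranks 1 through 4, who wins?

Rahul

Ivan: 8·2 + 1·0 + 2·3 + 7·0 + 3·1 + 8·2 = 41
Rahul: 8·1 + 1·3 + 2·0 + 7·3 + 3·2 + 8·3 = 62
Sven: 8·3 + 1·2 + 2·1 + 7·1 + 3·3 + 8·0 = 44
Sofia: 8·0 + 1·1 + 2·2 + 7·2 + 3·0 + 8·1 = 27
Rahul has the highest Borda score (62).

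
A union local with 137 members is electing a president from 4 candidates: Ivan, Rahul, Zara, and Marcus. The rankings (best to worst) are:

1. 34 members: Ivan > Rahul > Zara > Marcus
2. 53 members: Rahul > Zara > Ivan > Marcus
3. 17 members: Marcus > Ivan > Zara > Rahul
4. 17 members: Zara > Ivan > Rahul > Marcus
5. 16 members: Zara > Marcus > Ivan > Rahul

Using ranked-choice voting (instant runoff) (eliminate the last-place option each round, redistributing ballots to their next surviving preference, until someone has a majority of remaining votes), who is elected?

Round 1: Ivan 34, Rahul 53, Zara 33, Marcus 17. Eliminate Marcus.
Round 2: Ivan 51, Rahul 53, Zara 33. Eliminate Zara.
Round 3: Ivan 84, Rahul 53. Ivan has a majority.

Ivan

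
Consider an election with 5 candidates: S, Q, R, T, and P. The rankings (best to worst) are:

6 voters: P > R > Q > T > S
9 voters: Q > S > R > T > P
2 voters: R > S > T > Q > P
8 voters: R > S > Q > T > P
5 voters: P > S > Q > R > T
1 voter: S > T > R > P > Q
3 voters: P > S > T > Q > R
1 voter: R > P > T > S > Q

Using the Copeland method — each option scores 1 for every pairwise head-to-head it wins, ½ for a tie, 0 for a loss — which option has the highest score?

S

S: beats Q, R, T, and P → score 4.
Q: beats T and P; loses to S and R → score 2.
R: beats Q, T, and P; loses to S → score 3.
T: beats P; loses to S, Q, and R → score 1.
P: loses to S, Q, R, and T → score 0.
S has the best pairwise record.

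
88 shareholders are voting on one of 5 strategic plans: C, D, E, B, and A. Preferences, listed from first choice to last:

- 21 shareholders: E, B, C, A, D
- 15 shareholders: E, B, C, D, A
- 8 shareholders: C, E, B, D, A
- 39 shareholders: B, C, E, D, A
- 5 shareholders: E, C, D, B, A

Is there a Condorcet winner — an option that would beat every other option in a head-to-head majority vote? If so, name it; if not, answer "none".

none

Checking pairwise contests:
B beats C 75–13.
C beats D 88–0.
C beats E 47–41.
E beats B 49–39.
C beats A 88–0.
Every option loses at least one head-to-head, so there is no Condorcet winner.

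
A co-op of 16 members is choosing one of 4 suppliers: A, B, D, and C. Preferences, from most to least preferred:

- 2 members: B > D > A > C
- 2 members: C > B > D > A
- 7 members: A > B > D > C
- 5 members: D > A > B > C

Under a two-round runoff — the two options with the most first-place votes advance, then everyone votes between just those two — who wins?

Round 1 first-place votes: A 7, B 2, D 5, C 2.
A and D advance.
Runoff: A is preferred to D by 7 voters; D by 9.
D wins the runoff.

D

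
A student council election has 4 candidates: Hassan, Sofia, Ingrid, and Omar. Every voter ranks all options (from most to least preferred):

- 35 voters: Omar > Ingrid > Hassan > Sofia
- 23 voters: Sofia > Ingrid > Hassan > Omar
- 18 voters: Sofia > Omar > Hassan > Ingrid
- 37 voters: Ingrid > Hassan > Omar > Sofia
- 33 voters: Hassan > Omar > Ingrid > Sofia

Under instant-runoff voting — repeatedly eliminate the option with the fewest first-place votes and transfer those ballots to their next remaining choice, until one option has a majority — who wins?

Omar

Round 1: Hassan 33, Sofia 41, Ingrid 37, Omar 35. Eliminate Hassan.
Round 2: Sofia 41, Ingrid 37, Omar 68. Eliminate Ingrid.
Round 3: Sofia 41, Omar 105. Omar has a majority.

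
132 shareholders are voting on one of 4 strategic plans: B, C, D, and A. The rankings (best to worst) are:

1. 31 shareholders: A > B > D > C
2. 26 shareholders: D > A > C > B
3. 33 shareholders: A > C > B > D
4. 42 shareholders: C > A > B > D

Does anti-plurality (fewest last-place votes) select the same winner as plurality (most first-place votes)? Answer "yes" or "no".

yes

Anti-plurality — last-place votes: B 26, C 31, D 75, A 0. Winner: A.
Plurality — first-place votes: B 0, C 42, D 26, A 64. Winner: A.
The two methods agree.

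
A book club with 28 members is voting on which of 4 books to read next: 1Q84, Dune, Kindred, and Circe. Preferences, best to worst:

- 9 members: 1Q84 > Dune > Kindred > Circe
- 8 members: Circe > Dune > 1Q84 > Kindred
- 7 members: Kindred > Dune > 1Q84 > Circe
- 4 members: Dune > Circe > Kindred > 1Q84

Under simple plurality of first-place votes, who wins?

1Q84

First-place votes: 1Q84 9, Dune 4, Kindred 7, Circe 8.
1Q84 has the most first-place votes.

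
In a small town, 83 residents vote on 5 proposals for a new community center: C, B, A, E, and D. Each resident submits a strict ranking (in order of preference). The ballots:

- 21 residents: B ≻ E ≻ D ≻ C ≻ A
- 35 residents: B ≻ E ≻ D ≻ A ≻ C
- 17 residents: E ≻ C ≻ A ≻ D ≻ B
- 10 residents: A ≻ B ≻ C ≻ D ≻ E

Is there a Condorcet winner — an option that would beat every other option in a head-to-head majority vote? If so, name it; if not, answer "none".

B

B vs C: 66–17 for B.
B vs A: 56–27 for B.
B vs E: 66–17 for B.
B vs D: 66–17 for B.
B beats every other option head-to-head.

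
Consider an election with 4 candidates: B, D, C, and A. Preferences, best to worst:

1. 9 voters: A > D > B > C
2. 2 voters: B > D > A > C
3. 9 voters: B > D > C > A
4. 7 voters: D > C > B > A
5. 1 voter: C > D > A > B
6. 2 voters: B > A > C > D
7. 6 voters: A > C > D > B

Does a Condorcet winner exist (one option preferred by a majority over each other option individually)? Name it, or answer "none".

D vs B: 23–13 for D.
D vs C: 27–9 for D.
D vs A: 19–17 for D.
D beats every other option head-to-head.

D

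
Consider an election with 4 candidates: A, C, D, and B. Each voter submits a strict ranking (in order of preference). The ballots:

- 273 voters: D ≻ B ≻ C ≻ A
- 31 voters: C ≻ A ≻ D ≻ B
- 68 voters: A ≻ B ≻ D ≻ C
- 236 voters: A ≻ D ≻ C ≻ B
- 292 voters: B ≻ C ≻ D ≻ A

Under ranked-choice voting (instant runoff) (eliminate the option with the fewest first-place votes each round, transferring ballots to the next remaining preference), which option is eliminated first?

Round 1: A 304, C 31, D 273, B 292. Eliminate C.

C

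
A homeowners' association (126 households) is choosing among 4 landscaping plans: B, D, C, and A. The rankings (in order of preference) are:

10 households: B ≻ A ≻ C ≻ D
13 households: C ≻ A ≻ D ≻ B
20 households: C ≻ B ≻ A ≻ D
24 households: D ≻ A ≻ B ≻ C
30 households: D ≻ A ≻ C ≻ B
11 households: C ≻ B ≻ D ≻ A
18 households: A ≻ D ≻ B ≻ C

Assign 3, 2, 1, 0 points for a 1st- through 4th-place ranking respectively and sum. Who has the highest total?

A

B: 10·3 + 13·0 + 20·2 + 24·1 + 30·0 + 11·2 + 18·1 = 134
D: 10·0 + 13·1 + 20·0 + 24·3 + 30·3 + 11·1 + 18·2 = 222
C: 10·1 + 13·3 + 20·3 + 24·0 + 30·1 + 11·3 + 18·0 = 172
A: 10·2 + 13·2 + 20·1 + 24·2 + 30·2 + 11·0 + 18·3 = 228
A has the highest Borda score (228).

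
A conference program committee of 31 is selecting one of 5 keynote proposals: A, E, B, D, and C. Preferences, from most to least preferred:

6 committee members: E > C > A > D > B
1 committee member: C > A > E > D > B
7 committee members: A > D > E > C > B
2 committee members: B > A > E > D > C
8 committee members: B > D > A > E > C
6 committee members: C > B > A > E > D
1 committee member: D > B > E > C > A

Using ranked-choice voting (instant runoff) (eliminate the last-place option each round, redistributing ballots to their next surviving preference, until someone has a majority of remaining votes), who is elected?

Round 1: A 7, E 6, B 10, D 1, C 7. Eliminate D.
Round 2: A 7, E 6, B 11, C 7. Eliminate E.
Round 3: A 7, B 11, C 13. Eliminate A.
Round 4: B 11, C 20. C has a majority.

C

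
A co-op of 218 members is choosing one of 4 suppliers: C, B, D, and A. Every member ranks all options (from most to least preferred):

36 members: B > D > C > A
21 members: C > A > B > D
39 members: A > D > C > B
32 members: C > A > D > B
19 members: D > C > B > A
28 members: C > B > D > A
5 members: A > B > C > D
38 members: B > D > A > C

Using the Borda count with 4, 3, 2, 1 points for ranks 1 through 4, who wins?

C

C: 36·2 + 21·4 + 39·2 + 32·4 + 19·3 + 28·4 + 5·2 + 38·1 = 579
B: 36·4 + 21·2 + 39·1 + 32·1 + 19·2 + 28·3 + 5·3 + 38·4 = 546
D: 36·3 + 21·1 + 39·3 + 32·2 + 19·4 + 28·2 + 5·1 + 38·3 = 561
A: 36·1 + 21·3 + 39·4 + 32·3 + 19·1 + 28·1 + 5·4 + 38·2 = 494
C has the highest Borda score (579).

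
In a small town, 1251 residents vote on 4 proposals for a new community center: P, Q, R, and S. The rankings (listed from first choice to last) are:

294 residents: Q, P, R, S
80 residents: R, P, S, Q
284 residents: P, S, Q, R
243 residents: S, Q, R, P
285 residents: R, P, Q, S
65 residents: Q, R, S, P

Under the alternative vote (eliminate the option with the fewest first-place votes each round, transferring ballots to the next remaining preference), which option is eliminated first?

S

Round 1: P 284, Q 359, R 365, S 243. Eliminate S.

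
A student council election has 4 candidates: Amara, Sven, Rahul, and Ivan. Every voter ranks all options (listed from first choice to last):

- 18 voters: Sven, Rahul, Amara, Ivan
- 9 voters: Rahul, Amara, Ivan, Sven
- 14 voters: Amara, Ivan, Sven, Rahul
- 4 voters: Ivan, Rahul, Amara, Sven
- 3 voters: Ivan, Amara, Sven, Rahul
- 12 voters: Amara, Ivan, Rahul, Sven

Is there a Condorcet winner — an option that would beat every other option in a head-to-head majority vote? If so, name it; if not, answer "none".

none

Checking pairwise contests:
Rahul beats Amara 31–29.
Amara beats Sven 42–18.
Sven beats Rahul 35–25.
Amara beats Ivan 53–7.
Every option loses at least one head-to-head, so there is no Condorcet winner.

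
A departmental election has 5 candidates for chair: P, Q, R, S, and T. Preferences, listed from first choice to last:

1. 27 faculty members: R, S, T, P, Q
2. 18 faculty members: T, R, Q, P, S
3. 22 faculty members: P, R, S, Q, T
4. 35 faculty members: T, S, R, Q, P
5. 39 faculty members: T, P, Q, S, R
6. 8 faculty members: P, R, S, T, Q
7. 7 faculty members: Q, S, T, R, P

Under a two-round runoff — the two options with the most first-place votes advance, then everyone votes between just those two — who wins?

Round 1 first-place votes: P 30, Q 7, R 27, S 0, T 92.
T and P advance.
Runoff: T is preferred to P by 126 voters; P by 30.
T wins the runoff.

T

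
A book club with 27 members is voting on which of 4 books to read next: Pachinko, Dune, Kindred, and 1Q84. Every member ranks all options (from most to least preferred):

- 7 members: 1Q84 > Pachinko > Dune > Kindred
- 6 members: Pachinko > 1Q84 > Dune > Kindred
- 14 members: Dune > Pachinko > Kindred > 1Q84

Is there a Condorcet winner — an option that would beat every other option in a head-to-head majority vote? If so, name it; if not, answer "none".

Dune vs Pachinko: 14–13 for Dune.
Dune vs Kindred: 27–0 for Dune.
Dune vs 1Q84: 14–13 for Dune.
Dune beats every other option head-to-head.

Dune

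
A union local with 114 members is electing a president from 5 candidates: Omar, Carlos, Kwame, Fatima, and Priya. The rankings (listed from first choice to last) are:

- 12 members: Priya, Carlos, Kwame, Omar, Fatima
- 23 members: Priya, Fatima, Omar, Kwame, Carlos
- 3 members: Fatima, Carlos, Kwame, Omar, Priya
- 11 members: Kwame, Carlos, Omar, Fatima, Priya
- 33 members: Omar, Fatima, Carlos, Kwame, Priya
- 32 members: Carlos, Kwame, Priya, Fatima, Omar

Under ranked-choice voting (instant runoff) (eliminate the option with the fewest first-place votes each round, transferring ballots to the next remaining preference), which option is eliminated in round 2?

Kwame

Round 1: Omar 33, Carlos 32, Kwame 11, Fatima 3, Priya 35. Eliminate Fatima.
Round 2: Omar 33, Carlos 35, Kwame 11, Priya 35. Eliminate Kwame.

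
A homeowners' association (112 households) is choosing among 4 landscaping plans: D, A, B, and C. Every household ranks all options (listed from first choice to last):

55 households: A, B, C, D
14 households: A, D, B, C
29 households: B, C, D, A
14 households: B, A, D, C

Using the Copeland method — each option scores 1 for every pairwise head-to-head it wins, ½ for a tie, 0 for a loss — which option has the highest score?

D: loses to A, B, and C → score 0.
A: beats D, B, and C → score 3.
B: beats D and C; loses to A → score 2.
C: beats D; loses to A and B → score 1.
A has the best pairwise record.

A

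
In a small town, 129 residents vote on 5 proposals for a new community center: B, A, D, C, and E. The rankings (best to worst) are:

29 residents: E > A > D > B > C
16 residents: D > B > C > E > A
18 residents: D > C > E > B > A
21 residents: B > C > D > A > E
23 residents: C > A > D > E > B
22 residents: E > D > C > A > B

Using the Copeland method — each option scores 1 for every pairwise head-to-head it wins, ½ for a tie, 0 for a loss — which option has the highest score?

D

B: beats C; loses to A, D, and E → score 1.
A: beats B; loses to D, C, and E → score 1.
D: beats B, A, C, and E → score 4.
C: beats A and E; loses to B and D → score 2.
E: beats B and A; loses to D and C → score 2.
D has the best pairwise record.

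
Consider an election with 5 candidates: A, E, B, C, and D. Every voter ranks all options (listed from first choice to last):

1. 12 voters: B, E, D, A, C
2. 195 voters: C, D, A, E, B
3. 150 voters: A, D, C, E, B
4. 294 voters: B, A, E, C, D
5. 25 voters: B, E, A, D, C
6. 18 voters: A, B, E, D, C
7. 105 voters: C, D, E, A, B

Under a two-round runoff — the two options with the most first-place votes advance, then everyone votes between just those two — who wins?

Round 1 first-place votes: A 168, E 0, B 331, C 300, D 0.
B and C advance.
Runoff: B is preferred to C by 349 voters; C by 450.
C wins the runoff.

C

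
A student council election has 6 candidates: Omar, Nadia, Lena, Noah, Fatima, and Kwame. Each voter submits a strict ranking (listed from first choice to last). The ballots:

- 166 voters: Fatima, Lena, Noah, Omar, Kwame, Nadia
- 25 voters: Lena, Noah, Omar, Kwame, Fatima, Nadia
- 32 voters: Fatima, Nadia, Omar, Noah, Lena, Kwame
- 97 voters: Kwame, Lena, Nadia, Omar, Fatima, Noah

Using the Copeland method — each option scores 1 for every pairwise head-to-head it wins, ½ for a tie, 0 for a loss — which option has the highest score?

Omar: beats Nadia and Kwame; loses to Lena, Noah, and Fatima → score 2.
Nadia: loses to Omar, Lena, Noah, Fatima, and Kwame → score 0.
Lena: beats Omar, Nadia, Noah, and Kwame; loses to Fatima → score 4.
Noah: beats Omar, Nadia, and Kwame; loses to Lena and Fatima → score 3.
Fatima: beats Omar, Nadia, Lena, Noah, and Kwame → score 5.
Kwame: beats Nadia; loses to Omar, Lena, Noah, and Fatima → score 1.
Fatima has the best pairwise record.

Fatima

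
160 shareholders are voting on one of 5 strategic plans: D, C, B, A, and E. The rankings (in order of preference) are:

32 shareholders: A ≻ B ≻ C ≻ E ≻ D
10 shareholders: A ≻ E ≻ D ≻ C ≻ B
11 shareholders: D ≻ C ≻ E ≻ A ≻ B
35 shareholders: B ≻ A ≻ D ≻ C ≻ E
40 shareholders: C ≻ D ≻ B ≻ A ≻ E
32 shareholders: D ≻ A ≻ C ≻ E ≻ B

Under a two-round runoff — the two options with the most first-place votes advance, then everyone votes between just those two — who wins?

D

Round 1 first-place votes: D 43, C 40, B 35, A 42, E 0.
D and A advance.
Runoff: D is preferred to A by 83 voters; A by 77.
D wins the runoff.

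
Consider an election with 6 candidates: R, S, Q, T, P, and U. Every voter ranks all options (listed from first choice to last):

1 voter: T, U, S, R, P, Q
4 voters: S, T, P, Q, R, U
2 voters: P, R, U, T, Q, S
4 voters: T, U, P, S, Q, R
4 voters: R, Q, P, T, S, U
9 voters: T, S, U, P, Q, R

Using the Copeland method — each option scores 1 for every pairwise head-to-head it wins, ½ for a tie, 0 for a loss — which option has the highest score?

R: loses to S, Q, T, P, and U → score 0.
S: beats R, Q, P, and U; loses to T → score 4.
Q: beats R; loses to S, T, P, and U → score 1.
T: beats R, S, Q, P, and U → score 5.
P: beats R and Q; loses to S, T, and U → score 2.
U: beats R, Q, and P; loses to S and T → score 3.
T has the best pairwise record.

T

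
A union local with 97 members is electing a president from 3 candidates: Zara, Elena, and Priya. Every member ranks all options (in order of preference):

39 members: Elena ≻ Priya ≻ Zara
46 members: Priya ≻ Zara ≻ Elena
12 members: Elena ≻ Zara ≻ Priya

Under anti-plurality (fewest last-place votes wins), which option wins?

Last-place votes: Zara 39, Elena 46, Priya 12.
Priya is ranked last by the fewest voters, so Priya wins.

Priya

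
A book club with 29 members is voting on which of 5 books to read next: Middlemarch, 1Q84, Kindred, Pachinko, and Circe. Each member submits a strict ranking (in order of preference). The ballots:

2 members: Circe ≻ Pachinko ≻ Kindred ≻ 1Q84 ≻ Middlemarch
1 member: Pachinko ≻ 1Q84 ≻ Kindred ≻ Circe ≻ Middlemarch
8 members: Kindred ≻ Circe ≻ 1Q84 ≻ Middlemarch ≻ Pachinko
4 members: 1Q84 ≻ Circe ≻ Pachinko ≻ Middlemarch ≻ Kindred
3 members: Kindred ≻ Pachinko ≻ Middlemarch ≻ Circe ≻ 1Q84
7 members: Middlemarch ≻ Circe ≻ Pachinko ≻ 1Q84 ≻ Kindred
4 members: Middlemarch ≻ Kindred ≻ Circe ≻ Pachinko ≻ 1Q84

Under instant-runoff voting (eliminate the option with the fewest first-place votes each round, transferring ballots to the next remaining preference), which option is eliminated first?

Round 1: Middlemarch 11, 1Q84 4, Kindred 11, Pachinko 1, Circe 2. Eliminate Pachinko.

Pachinko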